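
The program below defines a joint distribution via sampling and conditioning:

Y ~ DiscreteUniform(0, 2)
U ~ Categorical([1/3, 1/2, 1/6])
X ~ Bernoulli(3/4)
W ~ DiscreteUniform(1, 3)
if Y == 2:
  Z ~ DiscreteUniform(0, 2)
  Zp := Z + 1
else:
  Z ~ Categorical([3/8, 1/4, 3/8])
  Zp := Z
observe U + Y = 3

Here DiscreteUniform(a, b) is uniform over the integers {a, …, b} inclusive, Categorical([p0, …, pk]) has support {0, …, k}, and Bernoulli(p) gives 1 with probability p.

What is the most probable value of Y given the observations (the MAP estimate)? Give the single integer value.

Enumerate traces; 36 have nonzero weight after conditioning:
  (Y=1, U=2, X=0, W=1, Z=0) weight 1/576
  (Y=1, U=2, X=0, W=1, Z=1) weight 1/864
  (Y=1, U=2, X=0, W=1, Z=2) weight 1/576
  (Y=1, U=2, X=0, W=2, Z=0) weight 1/576
  (Y=1, U=2, X=0, W=2, Z=1) weight 1/864
  (Y=1, U=2, X=0, W=2, Z=2) weight 1/576
  (Y=1, U=2, X=0, W=3, Z=0) weight 1/576
  (Y=1, U=2, X=0, W=3, Z=1) weight 1/864
  (Y=2, U=1, X=0, W=1, Z=0) weight 1/216
  … 27 more
Group by Y:
  weight(Y=1) = 1/18
  weight(Y=2) = 1/6
Total weight = 1/18 + 1/6 = 2/9
P(Y=1 | obs) = 1/18 / 2/9 = 1/4
P(Y=2 | obs) = 1/6 / 2/9 = 3/4
argmax = 2

argmax_v P(Y = v | obs) = 2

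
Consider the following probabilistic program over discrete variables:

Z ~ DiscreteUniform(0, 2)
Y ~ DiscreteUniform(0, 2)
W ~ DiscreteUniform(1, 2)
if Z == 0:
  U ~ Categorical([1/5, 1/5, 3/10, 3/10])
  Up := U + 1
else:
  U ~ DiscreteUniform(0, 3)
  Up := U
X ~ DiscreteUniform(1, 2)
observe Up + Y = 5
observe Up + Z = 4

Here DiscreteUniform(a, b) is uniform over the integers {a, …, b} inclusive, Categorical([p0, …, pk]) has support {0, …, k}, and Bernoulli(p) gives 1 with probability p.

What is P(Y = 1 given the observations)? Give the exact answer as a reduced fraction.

P(Y = 1 | obs) = 6/11

Enumerate traces; 8 have nonzero weight after conditioning:
  (Z=0, Y=1, W=1, U=3, X=1) weight 1/120
  (Z=0, Y=1, W=1, U=3, X=2) weight 1/120
  (Z=0, Y=1, W=2, U=3, X=1) weight 1/120
  (Z=0, Y=1, W=2, U=3, X=2) weight 1/120
  (Z=1, Y=2, W=1, U=3, X=1) weight 1/144
  (Z=1, Y=2, W=1, U=3, X=2) weight 1/144
  (Z=1, Y=2, W=2, U=3, X=1) weight 1/144
  (Z=1, Y=2, W=2, U=3, X=2) weight 1/144
Group by Y:
  weight(Y=1) = 1/30
  weight(Y=2) = 1/36
Total weight = 1/30 + 1/36 = 11/180
P(Y=1 | obs) = 1/30 / 11/180 = 6/11
P(Y=2 | obs) = 1/36 / 11/180 = 5/11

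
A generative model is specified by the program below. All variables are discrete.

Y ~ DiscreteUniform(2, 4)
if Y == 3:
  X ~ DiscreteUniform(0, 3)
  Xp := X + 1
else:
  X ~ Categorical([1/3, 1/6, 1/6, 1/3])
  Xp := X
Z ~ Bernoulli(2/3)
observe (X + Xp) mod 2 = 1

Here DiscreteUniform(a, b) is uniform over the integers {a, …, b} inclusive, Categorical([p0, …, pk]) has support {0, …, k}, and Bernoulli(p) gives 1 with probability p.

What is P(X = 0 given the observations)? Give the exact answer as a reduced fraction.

Enumerate traces; 8 have nonzero weight after conditioning:
  (Y=3, X=0, Z=0) weight 1/36
  (Y=3, X=0, Z=1) weight 1/18
  (Y=3, X=1, Z=0) weight 1/36
  (Y=3, X=1, Z=1) weight 1/18
  (Y=3, X=2, Z=0) weight 1/36
  (Y=3, X=2, Z=1) weight 1/18
  (Y=3, X=3, Z=0) weight 1/36
  (Y=3, X=3, Z=1) weight 1/18
Group by X:
  weight(X=0) = 1/12
  weight(X=1) = 1/12
  weight(X=2) = 1/12
  weight(X=3) = 1/12
Total weight = 1/12 + 1/12 + 1/12 + 1/12 = 1/3
P(X=0 | obs) = 1/12 / 1/3 = 1/4
P(X=1 | obs) = 1/12 / 1/3 = 1/4
P(X=2 | obs) = 1/12 / 1/3 = 1/4
P(X=3 | obs) = 1/12 / 1/3 = 1/4

P(X = 0 | obs) = 1/4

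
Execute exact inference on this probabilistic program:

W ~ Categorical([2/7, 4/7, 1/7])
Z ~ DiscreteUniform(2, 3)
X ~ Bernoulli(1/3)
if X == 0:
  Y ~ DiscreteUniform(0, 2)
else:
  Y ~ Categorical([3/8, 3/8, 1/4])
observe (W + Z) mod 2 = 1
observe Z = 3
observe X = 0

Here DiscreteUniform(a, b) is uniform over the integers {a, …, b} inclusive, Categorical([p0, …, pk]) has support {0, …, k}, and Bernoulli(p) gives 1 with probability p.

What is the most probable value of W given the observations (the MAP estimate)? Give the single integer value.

Enumerate traces; 6 have nonzero weight after conditioning:
  (W=0, Z=3, X=0, Y=0) weight 2/63
  (W=0, Z=3, X=0, Y=1) weight 2/63
  (W=0, Z=3, X=0, Y=2) weight 2/63
  (W=2, Z=3, X=0, Y=0) weight 1/63
  (W=2, Z=3, X=0, Y=1) weight 1/63
  (W=2, Z=3, X=0, Y=2) weight 1/63
Group by W:
  weight(W=0) = 2/21
  weight(W=2) = 1/21
Total weight = 2/21 + 1/21 = 1/7
P(W=0 | obs) = 2/21 / 1/7 = 2/3
P(W=2 | obs) = 1/21 / 1/7 = 1/3
argmax = 0

argmax_v P(W = v | obs) = 0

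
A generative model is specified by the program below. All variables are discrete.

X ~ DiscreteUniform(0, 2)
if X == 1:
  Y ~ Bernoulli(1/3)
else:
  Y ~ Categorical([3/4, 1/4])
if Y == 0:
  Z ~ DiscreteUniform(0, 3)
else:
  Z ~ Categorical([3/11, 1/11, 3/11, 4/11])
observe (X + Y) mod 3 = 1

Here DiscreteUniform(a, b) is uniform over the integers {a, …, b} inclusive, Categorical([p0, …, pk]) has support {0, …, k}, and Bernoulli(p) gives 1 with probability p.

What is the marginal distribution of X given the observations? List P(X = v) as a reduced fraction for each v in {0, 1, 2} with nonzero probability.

Enumerate traces; 8 have nonzero weight after conditioning:
  (X=0, Y=1, Z=0) weight 1/44
  (X=0, Y=1, Z=1) weight 1/132
  (X=0, Y=1, Z=2) weight 1/44
  (X=0, Y=1, Z=3) weight 1/33
  (X=1, Y=0, Z=0) weight 1/18
  (X=1, Y=0, Z=1) weight 1/18
  (X=1, Y=0, Z=2) weight 1/18
  (X=1, Y=0, Z=3) weight 1/18
Group by X:
  weight(X=0) = 1/12
  weight(X=1) = 2/9
Total weight = 1/12 + 2/9 = 11/36
P(X=0 | obs) = 1/12 / 11/36 = 3/11
P(X=1 | obs) = 2/9 / 11/36 = 8/11

P(X=0) = 3/11, P(X=1) = 8/11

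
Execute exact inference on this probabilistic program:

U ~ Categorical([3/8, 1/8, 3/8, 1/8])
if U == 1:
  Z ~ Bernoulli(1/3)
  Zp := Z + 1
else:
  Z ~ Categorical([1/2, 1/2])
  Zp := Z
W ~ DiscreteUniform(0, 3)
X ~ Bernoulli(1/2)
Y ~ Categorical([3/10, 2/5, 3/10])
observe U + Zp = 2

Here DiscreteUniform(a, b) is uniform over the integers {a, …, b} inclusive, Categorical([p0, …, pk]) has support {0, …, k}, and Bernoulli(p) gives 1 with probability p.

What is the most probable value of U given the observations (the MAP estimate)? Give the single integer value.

argmax_v P(U = v | obs) = 2

Enumerate traces; 48 have nonzero weight after conditioning:
  (U=1, Z=0, W=0, X=0, Y=0) weight 1/320
  (U=1, Z=0, W=0, X=0, Y=1) weight 1/240
  (U=1, Z=0, W=0, X=0, Y=2) weight 1/320
  (U=1, Z=0, W=0, X=1, Y=0) weight 1/320
  (U=1, Z=0, W=0, X=1, Y=1) weight 1/240
  (U=1, Z=0, W=0, X=1, Y=2) weight 1/320
  (U=1, Z=0, W=1, X=0, Y=0) weight 1/320
  (U=1, Z=0, W=1, X=0, Y=1) weight 1/240
  (U=2, Z=0, W=0, X=0, Y=0) weight 9/1280
  … 39 more
Group by U:
  weight(U=1) = 1/12
  weight(U=2) = 3/16
Total weight = 1/12 + 3/16 = 13/48
P(U=1 | obs) = 1/12 / 13/48 = 4/13
P(U=2 | obs) = 3/16 / 13/48 = 9/13
argmax = 2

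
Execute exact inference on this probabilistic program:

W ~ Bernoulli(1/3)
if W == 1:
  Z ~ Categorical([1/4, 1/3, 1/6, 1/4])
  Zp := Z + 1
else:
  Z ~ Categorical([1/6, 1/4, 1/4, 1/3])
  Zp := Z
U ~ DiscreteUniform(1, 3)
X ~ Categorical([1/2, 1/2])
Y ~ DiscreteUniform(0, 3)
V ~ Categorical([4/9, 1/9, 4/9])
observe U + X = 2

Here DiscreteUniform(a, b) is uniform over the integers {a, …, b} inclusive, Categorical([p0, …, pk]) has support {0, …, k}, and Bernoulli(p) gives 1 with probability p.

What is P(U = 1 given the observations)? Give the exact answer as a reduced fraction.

Enumerate traces; 192 have nonzero weight after conditioning:
  (W=0, Z=0, U=1, X=1, Y=0, V=0) weight 1/486
  (W=0, Z=0, U=1, X=1, Y=0, V=1) weight 1/1944
  (W=0, Z=0, U=1, X=1, Y=0, V=2) weight 1/486
  (W=0, Z=0, U=1, X=1, Y=1, V=0) weight 1/486
  (W=0, Z=0, U=1, X=1, Y=1, V=1) weight 1/1944
  (W=0, Z=0, U=1, X=1, Y=1, V=2) weight 1/486
  (W=0, Z=0, U=1, X=1, Y=2, V=0) weight 1/486
  (W=0, Z=0, U=1, X=1, Y=2, V=1) weight 1/1944
  (W=0, Z=0, U=2, X=0, Y=0, V=0) weight 1/486
  … 183 more
Group by U:
  weight(U=1) = 1/6
  weight(U=2) = 1/6
Total weight = 1/6 + 1/6 = 1/3
P(U=1 | obs) = 1/6 / 1/3 = 1/2
P(U=2 | obs) = 1/6 / 1/3 = 1/2

P(U = 1 | obs) = 1/2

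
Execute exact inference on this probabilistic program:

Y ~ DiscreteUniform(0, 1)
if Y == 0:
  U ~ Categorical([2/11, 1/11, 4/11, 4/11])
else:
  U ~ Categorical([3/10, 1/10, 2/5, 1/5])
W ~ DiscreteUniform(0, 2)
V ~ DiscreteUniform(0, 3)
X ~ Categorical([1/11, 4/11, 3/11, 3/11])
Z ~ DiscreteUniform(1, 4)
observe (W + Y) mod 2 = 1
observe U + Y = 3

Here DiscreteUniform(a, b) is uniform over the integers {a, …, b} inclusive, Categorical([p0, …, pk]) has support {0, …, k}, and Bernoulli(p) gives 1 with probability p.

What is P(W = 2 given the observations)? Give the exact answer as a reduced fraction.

Enumerate traces; 192 have nonzero weight after conditioning:
  (Y=0, U=3, W=1, V=0, X=0, Z=1) weight 1/2904
  (Y=0, U=3, W=1, V=0, X=0, Z=2) weight 1/2904
  (Y=0, U=3, W=1, V=0, X=0, Z=3) weight 1/2904
  (Y=0, U=3, W=1, V=0, X=0, Z=4) weight 1/2904
  (Y=0, U=3, W=1, V=0, X=1, Z=1) weight 1/726
  (Y=0, U=3, W=1, V=0, X=1, Z=2) weight 1/726
  (Y=0, U=3, W=1, V=0, X=1, Z=3) weight 1/726
  (Y=0, U=3, W=1, V=0, X=1, Z=4) weight 1/726
  (Y=1, U=2, W=0, V=0, X=0, Z=1) weight 1/2640
  (Y=1, U=2, W=2, V=0, X=0, Z=1) weight 1/2640
  … 182 more
Group by W:
  weight(W=0) = 1/15
  weight(W=1) = 2/33
  weight(W=2) = 1/15
Total weight = 1/15 + 2/33 + 1/15 = 32/165
P(W=0 | obs) = 1/15 / 32/165 = 11/32
P(W=1 | obs) = 2/33 / 32/165 = 5/16
P(W=2 | obs) = 1/15 / 32/165 = 11/32

P(W = 2 | obs) = 11/32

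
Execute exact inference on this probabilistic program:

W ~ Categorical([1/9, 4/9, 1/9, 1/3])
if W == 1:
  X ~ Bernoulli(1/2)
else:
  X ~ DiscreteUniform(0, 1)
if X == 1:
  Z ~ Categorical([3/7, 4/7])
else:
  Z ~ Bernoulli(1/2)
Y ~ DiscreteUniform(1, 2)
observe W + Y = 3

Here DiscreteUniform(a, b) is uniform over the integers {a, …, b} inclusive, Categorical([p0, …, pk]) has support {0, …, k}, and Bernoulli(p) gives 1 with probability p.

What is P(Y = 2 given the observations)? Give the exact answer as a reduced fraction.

P(Y = 2 | obs) = 4/5

Enumerate traces; 8 have nonzero weight after conditioning:
  (W=1, X=0, Z=0, Y=2) weight 1/18
  (W=1, X=0, Z=1, Y=2) weight 1/18
  (W=1, X=1, Z=0, Y=2) weight 1/21
  (W=1, X=1, Z=1, Y=2) weight 4/63
  (W=2, X=0, Z=0, Y=1) weight 1/72
  (W=2, X=0, Z=1, Y=1) weight 1/72
  (W=2, X=1, Z=0, Y=1) weight 1/84
  (W=2, X=1, Z=1, Y=1) weight 1/63
Group by Y:
  weight(Y=1) = 1/18
  weight(Y=2) = 2/9
Total weight = 1/18 + 2/9 = 5/18
P(Y=1 | obs) = 1/18 / 5/18 = 1/5
P(Y=2 | obs) = 2/9 / 5/18 = 4/5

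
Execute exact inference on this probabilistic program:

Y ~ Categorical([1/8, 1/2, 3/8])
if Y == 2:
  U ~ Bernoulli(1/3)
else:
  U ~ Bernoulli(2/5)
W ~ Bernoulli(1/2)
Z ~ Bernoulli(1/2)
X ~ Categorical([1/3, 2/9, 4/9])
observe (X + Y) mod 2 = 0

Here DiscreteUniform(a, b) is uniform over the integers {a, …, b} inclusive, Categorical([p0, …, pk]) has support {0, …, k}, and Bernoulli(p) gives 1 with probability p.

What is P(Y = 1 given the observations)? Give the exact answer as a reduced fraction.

P(Y = 1 | obs) = 2/9

Enumerate traces; 40 have nonzero weight after conditioning:
  (Y=0, U=0, W=0, Z=0, X=0) weight 1/160
  (Y=0, U=0, W=0, Z=0, X=2) weight 1/120
  (Y=0, U=0, W=0, Z=1, X=0) weight 1/160
  (Y=0, U=0, W=0, Z=1, X=2) weight 1/120
  (Y=0, U=0, W=1, Z=0, X=0) weight 1/160
  (Y=0, U=0, W=1, Z=0, X=2) weight 1/120
  (Y=0, U=0, W=1, Z=1, X=0) weight 1/160
  (Y=0, U=0, W=1, Z=1, X=2) weight 1/120
  (Y=1, U=0, W=0, Z=0, X=1) weight 1/60
  (Y=2, U=0, W=0, Z=0, X=0) weight 1/48
  … 30 more
Group by Y:
  weight(Y=0) = 7/72
  weight(Y=1) = 1/9
  weight(Y=2) = 7/24
Total weight = 7/72 + 1/9 + 7/24 = 1/2
P(Y=0 | obs) = 7/72 / 1/2 = 7/36
P(Y=1 | obs) = 1/9 / 1/2 = 2/9
P(Y=2 | obs) = 7/24 / 1/2 = 7/12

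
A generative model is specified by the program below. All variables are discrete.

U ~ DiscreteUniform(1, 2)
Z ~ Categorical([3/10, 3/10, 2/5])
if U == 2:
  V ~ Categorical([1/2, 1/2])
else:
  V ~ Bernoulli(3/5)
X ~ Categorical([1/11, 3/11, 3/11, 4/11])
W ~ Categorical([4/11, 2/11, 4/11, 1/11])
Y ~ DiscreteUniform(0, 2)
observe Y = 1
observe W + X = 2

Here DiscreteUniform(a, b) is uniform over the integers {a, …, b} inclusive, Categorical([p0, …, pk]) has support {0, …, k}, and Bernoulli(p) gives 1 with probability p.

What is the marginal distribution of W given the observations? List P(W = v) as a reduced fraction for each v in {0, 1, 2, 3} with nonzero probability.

P(W=0) = 6/11, P(W=1) = 3/11, P(W=2) = 2/11

Enumerate traces; 36 have nonzero weight after conditioning:
  (U=1, Z=0, V=0, X=0, W=2, Y=1) weight 2/3025
  (U=1, Z=0, V=0, X=1, W=1, Y=1) weight 3/3025
  (U=1, Z=0, V=0, X=2, W=0, Y=1) weight 6/3025
  (U=1, Z=0, V=1, X=0, W=2, Y=1) weight 3/3025
  (U=1, Z=0, V=1, X=1, W=1, Y=1) weight 9/6050
  (U=1, Z=0, V=1, X=2, W=0, Y=1) weight 9/3025
  (U=1, Z=1, V=0, X=0, W=2, Y=1) weight 2/3025
  (U=1, Z=1, V=0, X=1, W=1, Y=1) weight 3/3025
  … 28 more
Group by W:
  weight(W=0) = 4/121
  weight(W=1) = 2/121
  weight(W=2) = 4/363
Total weight = 4/121 + 2/121 + 4/363 = 2/33
P(W=0 | obs) = 4/121 / 2/33 = 6/11
P(W=1 | obs) = 2/121 / 2/33 = 3/11
P(W=2 | obs) = 4/363 / 2/33 = 2/11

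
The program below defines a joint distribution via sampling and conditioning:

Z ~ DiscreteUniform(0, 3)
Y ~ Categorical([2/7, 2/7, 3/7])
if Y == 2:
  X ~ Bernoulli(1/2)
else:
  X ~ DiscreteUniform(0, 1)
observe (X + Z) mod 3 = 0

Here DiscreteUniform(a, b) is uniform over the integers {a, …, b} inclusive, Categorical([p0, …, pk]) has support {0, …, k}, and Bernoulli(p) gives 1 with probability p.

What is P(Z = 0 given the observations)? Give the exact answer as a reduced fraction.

P(Z = 0 | obs) = 1/3

Enumerate traces; 9 have nonzero weight after conditioning:
  (Z=0, Y=0, X=0) weight 1/28
  (Z=0, Y=1, X=0) weight 1/28
  (Z=0, Y=2, X=0) weight 3/56
  (Z=2, Y=0, X=1) weight 1/28
  (Z=2, Y=1, X=1) weight 1/28
  (Z=2, Y=2, X=1) weight 3/56
  (Z=3, Y=0, X=0) weight 1/28
  (Z=3, Y=1, X=0) weight 1/28
  … 1 more
Group by Z:
  weight(Z=0) = 1/8
  weight(Z=2) = 1/8
  weight(Z=3) = 1/8
Total weight = 1/8 + 1/8 + 1/8 = 3/8
P(Z=0 | obs) = 1/8 / 3/8 = 1/3
P(Z=2 | obs) = 1/8 / 3/8 = 1/3
P(Z=3 | obs) = 1/8 / 3/8 = 1/3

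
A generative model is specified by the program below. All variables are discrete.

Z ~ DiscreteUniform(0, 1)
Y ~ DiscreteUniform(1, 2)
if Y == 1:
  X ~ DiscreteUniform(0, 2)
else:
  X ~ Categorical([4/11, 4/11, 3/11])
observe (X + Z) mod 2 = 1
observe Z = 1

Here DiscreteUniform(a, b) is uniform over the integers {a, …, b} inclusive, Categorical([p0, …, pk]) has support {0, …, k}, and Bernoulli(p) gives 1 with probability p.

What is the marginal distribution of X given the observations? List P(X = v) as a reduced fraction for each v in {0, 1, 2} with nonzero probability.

Enumerate traces; 4 have nonzero weight after conditioning:
  (Z=1, Y=1, X=0) weight 1/12
  (Z=1, Y=1, X=2) weight 1/12
  (Z=1, Y=2, X=0) weight 1/11
  (Z=1, Y=2, X=2) weight 3/44
Group by X:
  weight(X=0) = 23/132
  weight(X=2) = 5/33
Total weight = 23/132 + 5/33 = 43/132
P(X=0 | obs) = 23/132 / 43/132 = 23/43
P(X=2 | obs) = 5/33 / 43/132 = 20/43

P(X=0) = 23/43, P(X=2) = 20/43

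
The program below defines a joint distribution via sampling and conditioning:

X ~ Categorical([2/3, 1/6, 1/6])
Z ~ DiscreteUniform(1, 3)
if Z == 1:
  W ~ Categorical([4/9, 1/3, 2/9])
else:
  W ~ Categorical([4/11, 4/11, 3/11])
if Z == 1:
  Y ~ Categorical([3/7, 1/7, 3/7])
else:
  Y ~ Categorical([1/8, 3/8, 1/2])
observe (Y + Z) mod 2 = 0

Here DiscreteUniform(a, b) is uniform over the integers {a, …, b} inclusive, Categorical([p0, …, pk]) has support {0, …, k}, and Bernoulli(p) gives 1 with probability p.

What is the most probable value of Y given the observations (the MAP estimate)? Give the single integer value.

Enumerate traces; 36 have nonzero weight after conditioning:
  (X=0, Z=1, W=0, Y=1) weight 8/567
  (X=0, Z=1, W=1, Y=1) weight 2/189
  (X=0, Z=1, W=2, Y=1) weight 4/567
  (X=0, Z=2, W=0, Y=0) weight 1/99
  (X=0, Z=2, W=0, Y=2) weight 4/99
  (X=0, Z=2, W=1, Y=0) weight 1/99
  (X=0, Z=2, W=1, Y=2) weight 4/99
  (X=0, Z=2, W=2, Y=0) weight 1/132
  … 28 more
Group by Y:
  weight(Y=0) = 1/24
  weight(Y=1) = 29/168
  weight(Y=2) = 1/6
Total weight = 1/24 + 29/168 + 1/6 = 8/21
P(Y=0 | obs) = 1/24 / 8/21 = 7/64
P(Y=1 | obs) = 29/168 / 8/21 = 29/64
P(Y=2 | obs) = 1/6 / 8/21 = 7/16
argmax = 1

argmax_v P(Y = v | obs) = 1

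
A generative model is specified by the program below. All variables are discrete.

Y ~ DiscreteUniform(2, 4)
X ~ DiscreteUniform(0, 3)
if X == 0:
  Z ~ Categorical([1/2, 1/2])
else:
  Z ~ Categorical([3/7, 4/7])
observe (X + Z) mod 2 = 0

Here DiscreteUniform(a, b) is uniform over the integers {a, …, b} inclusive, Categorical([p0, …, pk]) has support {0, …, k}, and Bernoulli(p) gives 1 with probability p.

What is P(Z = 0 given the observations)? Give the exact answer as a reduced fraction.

Enumerate traces; 12 have nonzero weight after conditioning:
  (Y=2, X=0, Z=0) weight 1/24
  (Y=2, X=1, Z=1) weight 1/21
  (Y=2, X=2, Z=0) weight 1/28
  (Y=2, X=3, Z=1) weight 1/21
  (Y=3, X=0, Z=0) weight 1/24
  (Y=3, X=1, Z=1) weight 1/21
  (Y=3, X=2, Z=0) weight 1/28
  (Y=3, X=3, Z=1) weight 1/21
  … 4 more
Group by Z:
  weight(Z=0) = 13/56
  weight(Z=1) = 2/7
Total weight = 13/56 + 2/7 = 29/56
P(Z=0 | obs) = 13/56 / 29/56 = 13/29
P(Z=1 | obs) = 2/7 / 29/56 = 16/29

P(Z = 0 | obs) = 13/29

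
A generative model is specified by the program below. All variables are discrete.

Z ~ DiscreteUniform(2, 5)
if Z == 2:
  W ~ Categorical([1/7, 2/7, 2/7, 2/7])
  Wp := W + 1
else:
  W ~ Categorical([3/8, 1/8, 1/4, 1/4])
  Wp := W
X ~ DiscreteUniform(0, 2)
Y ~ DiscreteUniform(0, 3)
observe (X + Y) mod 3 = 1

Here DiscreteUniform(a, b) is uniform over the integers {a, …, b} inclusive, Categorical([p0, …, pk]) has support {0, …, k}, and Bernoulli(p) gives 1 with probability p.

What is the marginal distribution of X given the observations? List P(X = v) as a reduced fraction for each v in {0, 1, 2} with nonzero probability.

P(X=0) = 1/4, P(X=1) = 1/2, P(X=2) = 1/4

Enumerate traces; 64 have nonzero weight after conditioning:
  (Z=2, W=0, X=0, Y=1) weight 1/336
  (Z=2, W=0, X=1, Y=0) weight 1/336
  (Z=2, W=0, X=1, Y=3) weight 1/336
  (Z=2, W=0, X=2, Y=2) weight 1/336
  (Z=2, W=1, X=0, Y=1) weight 1/168
  (Z=2, W=1, X=1, Y=0) weight 1/168
  (Z=2, W=1, X=1, Y=3) weight 1/168
  (Z=2, W=1, X=2, Y=2) weight 1/168
  … 56 more
Group by X:
  weight(X=0) = 1/12
  weight(X=1) = 1/6
  weight(X=2) = 1/12
Total weight = 1/12 + 1/6 + 1/12 = 1/3
P(X=0 | obs) = 1/12 / 1/3 = 1/4
P(X=1 | obs) = 1/6 / 1/3 = 1/2
P(X=2 | obs) = 1/12 / 1/3 = 1/4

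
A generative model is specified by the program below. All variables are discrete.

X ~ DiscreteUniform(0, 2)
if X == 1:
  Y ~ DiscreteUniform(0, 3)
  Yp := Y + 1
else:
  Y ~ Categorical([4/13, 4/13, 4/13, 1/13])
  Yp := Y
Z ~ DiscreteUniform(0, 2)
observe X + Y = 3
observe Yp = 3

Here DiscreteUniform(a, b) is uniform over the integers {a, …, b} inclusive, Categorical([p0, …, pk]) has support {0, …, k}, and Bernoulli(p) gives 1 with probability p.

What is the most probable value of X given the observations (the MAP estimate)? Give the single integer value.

Enumerate traces; 6 have nonzero weight after conditioning:
  (X=0, Y=3, Z=0) weight 1/117
  (X=0, Y=3, Z=1) weight 1/117
  (X=0, Y=3, Z=2) weight 1/117
  (X=1, Y=2, Z=0) weight 1/36
  (X=1, Y=2, Z=1) weight 1/36
  (X=1, Y=2, Z=2) weight 1/36
Group by X:
  weight(X=0) = 1/39
  weight(X=1) = 1/12
Total weight = 1/39 + 1/12 = 17/156
P(X=0 | obs) = 1/39 / 17/156 = 4/17
P(X=1 | obs) = 1/12 / 17/156 = 13/17
argmax = 1

argmax_v P(X = v | obs) = 1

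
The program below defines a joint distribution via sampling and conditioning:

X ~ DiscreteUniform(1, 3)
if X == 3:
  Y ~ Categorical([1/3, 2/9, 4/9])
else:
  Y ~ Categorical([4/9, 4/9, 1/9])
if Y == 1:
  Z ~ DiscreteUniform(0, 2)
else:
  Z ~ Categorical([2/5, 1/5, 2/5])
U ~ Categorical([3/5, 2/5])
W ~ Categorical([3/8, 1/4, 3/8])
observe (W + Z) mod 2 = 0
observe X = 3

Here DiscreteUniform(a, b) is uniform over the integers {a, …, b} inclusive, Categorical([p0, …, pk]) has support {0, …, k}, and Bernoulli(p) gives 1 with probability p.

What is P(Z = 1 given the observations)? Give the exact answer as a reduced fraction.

P(Z = 1 | obs) = 31/343

Enumerate traces; 30 have nonzero weight after conditioning:
  (X=3, Y=0, Z=0, U=0, W=0) weight 1/100
  (X=3, Y=0, Z=0, U=0, W=2) weight 1/100
  (X=3, Y=0, Z=0, U=1, W=0) weight 1/150
  (X=3, Y=0, Z=0, U=1, W=2) weight 1/150
  (X=3, Y=0, Z=1, U=0, W=1) weight 1/300
  (X=3, Y=0, Z=1, U=1, W=1) weight 1/450
  (X=3, Y=0, Z=2, U=0, W=0) weight 1/100
  (X=3, Y=0, Z=2, U=0, W=2) weight 1/100
  … 22 more
Group by Z:
  weight(Z=0) = 13/135
  weight(Z=1) = 31/1620
  weight(Z=2) = 13/135
Total weight = 13/135 + 31/1620 + 13/135 = 343/1620
P(Z=0 | obs) = 13/135 / 343/1620 = 156/343
P(Z=1 | obs) = 31/1620 / 343/1620 = 31/343
P(Z=2 | obs) = 13/135 / 343/1620 = 156/343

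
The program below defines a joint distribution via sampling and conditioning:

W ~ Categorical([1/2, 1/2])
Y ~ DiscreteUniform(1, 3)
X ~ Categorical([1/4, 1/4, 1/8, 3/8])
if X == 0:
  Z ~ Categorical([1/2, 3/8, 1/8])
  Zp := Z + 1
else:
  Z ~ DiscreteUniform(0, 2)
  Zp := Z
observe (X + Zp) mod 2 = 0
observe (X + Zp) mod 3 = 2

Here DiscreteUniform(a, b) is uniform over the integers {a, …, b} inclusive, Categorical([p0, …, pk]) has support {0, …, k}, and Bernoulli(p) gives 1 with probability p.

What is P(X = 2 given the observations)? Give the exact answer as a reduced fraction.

Enumerate traces; 18 have nonzero weight after conditioning:
  (W=0, Y=1, X=0, Z=1) weight 1/64
  (W=0, Y=1, X=1, Z=1) weight 1/72
  (W=0, Y=1, X=2, Z=0) weight 1/144
  (W=0, Y=2, X=0, Z=1) weight 1/64
  (W=0, Y=2, X=1, Z=1) weight 1/72
  (W=0, Y=2, X=2, Z=0) weight 1/144
  (W=0, Y=3, X=0, Z=1) weight 1/64
  (W=0, Y=3, X=1, Z=1) weight 1/72
  … 10 more
Group by X:
  weight(X=0) = 3/32
  weight(X=1) = 1/12
  weight(X=2) = 1/24
Total weight = 3/32 + 1/12 + 1/24 = 7/32
P(X=0 | obs) = 3/32 / 7/32 = 3/7
P(X=1 | obs) = 1/12 / 7/32 = 8/21
P(X=2 | obs) = 1/24 / 7/32 = 4/21

P(X = 2 | obs) = 4/21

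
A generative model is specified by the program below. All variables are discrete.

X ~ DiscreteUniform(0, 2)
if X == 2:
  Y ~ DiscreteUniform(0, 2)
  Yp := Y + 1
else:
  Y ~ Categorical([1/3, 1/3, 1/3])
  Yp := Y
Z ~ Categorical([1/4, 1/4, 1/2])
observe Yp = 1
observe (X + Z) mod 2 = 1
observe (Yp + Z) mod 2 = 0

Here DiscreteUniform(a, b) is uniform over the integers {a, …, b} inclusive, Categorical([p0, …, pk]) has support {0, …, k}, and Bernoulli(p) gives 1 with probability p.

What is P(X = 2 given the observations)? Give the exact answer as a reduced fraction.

Enumerate traces; 2 have nonzero weight after conditioning:
  (X=0, Y=1, Z=1) weight 1/36
  (X=2, Y=0, Z=1) weight 1/36
Group by X:
  weight(X=0) = 1/36
  weight(X=2) = 1/36
Total weight = 1/36 + 1/36 = 1/18
P(X=0 | obs) = 1/36 / 1/18 = 1/2
P(X=2 | obs) = 1/36 / 1/18 = 1/2

P(X = 2 | obs) = 1/2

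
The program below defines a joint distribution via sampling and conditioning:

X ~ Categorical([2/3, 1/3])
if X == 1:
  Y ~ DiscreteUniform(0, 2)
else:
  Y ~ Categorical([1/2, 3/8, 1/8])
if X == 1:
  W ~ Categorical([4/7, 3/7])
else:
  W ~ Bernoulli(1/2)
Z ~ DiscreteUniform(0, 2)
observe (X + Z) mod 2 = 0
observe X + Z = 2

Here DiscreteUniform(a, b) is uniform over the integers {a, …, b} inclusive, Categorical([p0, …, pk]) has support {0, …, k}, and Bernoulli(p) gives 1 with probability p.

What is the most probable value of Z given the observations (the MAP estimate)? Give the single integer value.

Enumerate traces; 12 have nonzero weight after conditioning:
  (X=0, Y=0, W=0, Z=2) weight 1/18
  (X=0, Y=0, W=1, Z=2) weight 1/18
  (X=0, Y=1, W=0, Z=2) weight 1/24
  (X=0, Y=1, W=1, Z=2) weight 1/24
  (X=0, Y=2, W=0, Z=2) weight 1/72
  (X=0, Y=2, W=1, Z=2) weight 1/72
  (X=1, Y=0, W=0, Z=1) weight 4/189
  (X=1, Y=0, W=1, Z=1) weight 1/63
  … 4 more
Group by Z:
  weight(Z=1) = 1/9
  weight(Z=2) = 2/9
Total weight = 1/9 + 2/9 = 1/3
P(Z=1 | obs) = 1/9 / 1/3 = 1/3
P(Z=2 | obs) = 2/9 / 1/3 = 2/3
argmax = 2

argmax_v P(Z = v | obs) = 2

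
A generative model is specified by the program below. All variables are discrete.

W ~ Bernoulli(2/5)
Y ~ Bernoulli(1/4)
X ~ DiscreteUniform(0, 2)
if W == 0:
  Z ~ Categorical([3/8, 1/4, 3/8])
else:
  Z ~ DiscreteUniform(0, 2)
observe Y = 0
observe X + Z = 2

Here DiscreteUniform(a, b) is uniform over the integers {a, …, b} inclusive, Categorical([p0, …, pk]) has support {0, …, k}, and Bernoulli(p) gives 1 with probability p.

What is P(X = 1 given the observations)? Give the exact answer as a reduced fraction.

P(X = 1 | obs) = 17/60

Enumerate traces; 6 have nonzero weight after conditioning:
  (W=0, Y=0, X=0, Z=2) weight 9/160
  (W=0, Y=0, X=1, Z=1) weight 3/80
  (W=0, Y=0, X=2, Z=0) weight 9/160
  (W=1, Y=0, X=0, Z=2) weight 1/30
  (W=1, Y=0, X=1, Z=1) weight 1/30
  (W=1, Y=0, X=2, Z=0) weight 1/30
Group by X:
  weight(X=0) = 43/480
  weight(X=1) = 17/240
  weight(X=2) = 43/480
Total weight = 43/480 + 17/240 + 43/480 = 1/4
P(X=0 | obs) = 43/480 / 1/4 = 43/120
P(X=1 | obs) = 17/240 / 1/4 = 17/60
P(X=2 | obs) = 43/480 / 1/4 = 43/120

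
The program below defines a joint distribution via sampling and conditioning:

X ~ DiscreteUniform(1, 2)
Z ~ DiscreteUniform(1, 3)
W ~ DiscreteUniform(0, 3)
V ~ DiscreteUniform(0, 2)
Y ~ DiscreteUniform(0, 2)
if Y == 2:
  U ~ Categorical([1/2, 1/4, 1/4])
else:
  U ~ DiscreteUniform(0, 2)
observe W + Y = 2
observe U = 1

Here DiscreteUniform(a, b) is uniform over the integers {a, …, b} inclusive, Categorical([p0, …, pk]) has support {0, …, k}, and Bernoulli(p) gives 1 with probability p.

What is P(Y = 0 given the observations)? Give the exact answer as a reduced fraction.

P(Y = 0 | obs) = 4/11

Enumerate traces; 54 have nonzero weight after conditioning:
  (X=1, Z=1, W=0, V=0, Y=2, U=1) weight 1/864
  (X=1, Z=1, W=0, V=1, Y=2, U=1) weight 1/864
  (X=1, Z=1, W=0, V=2, Y=2, U=1) weight 1/864
  (X=1, Z=1, W=1, V=0, Y=1, U=1) weight 1/648
  (X=1, Z=1, W=1, V=1, Y=1, U=1) weight 1/648
  (X=1, Z=1, W=1, V=2, Y=1, U=1) weight 1/648
  (X=1, Z=1, W=2, V=0, Y=0, U=1) weight 1/648
  (X=1, Z=1, W=2, V=1, Y=0, U=1) weight 1/648
  … 46 more
Group by Y:
  weight(Y=0) = 1/36
  weight(Y=1) = 1/36
  weight(Y=2) = 1/48
Total weight = 1/36 + 1/36 + 1/48 = 11/144
P(Y=0 | obs) = 1/36 / 11/144 = 4/11
P(Y=1 | obs) = 1/36 / 11/144 = 4/11
P(Y=2 | obs) = 1/48 / 11/144 = 3/11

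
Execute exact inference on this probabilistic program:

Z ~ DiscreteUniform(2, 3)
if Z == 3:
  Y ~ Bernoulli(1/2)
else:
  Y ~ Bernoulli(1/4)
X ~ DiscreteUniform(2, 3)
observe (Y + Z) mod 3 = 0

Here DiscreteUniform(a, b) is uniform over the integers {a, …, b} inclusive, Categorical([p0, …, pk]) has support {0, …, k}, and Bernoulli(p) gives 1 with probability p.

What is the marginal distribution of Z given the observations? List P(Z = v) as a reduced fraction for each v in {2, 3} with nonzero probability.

Enumerate traces; 4 have nonzero weight after conditioning:
  (Z=2, Y=1, X=2) weight 1/16
  (Z=2, Y=1, X=3) weight 1/16
  (Z=3, Y=0, X=2) weight 1/8
  (Z=3, Y=0, X=3) weight 1/8
Group by Z:
  weight(Z=2) = 1/8
  weight(Z=3) = 1/4
Total weight = 1/8 + 1/4 = 3/8
P(Z=2 | obs) = 1/8 / 3/8 = 1/3
P(Z=3 | obs) = 1/4 / 3/8 = 2/3

P(Z=2) = 1/3, P(Z=3) = 2/3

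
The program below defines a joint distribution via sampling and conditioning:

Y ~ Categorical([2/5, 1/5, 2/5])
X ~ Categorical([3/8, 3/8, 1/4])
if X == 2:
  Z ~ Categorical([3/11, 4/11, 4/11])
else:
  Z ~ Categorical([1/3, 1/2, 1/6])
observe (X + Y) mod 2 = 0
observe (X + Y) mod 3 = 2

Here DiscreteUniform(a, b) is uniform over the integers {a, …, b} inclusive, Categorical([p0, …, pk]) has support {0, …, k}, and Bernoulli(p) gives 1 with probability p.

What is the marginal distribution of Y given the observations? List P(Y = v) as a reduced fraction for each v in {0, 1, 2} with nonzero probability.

P(Y=0) = 4/13, P(Y=1) = 3/13, P(Y=2) = 6/13

Enumerate traces; 9 have nonzero weight after conditioning:
  (Y=0, X=2, Z=0) weight 3/110
  (Y=0, X=2, Z=1) weight 2/55
  (Y=0, X=2, Z=2) weight 2/55
  (Y=1, X=1, Z=0) weight 1/40
  (Y=1, X=1, Z=1) weight 3/80
  (Y=1, X=1, Z=2) weight 1/80
  (Y=2, X=0, Z=0) weight 1/20
  (Y=2, X=0, Z=1) weight 3/40
  … 1 more
Group by Y:
  weight(Y=0) = 1/10
  weight(Y=1) = 3/40
  weight(Y=2) = 3/20
Total weight = 1/10 + 3/40 + 3/20 = 13/40
P(Y=0 | obs) = 1/10 / 13/40 = 4/13
P(Y=1 | obs) = 3/40 / 13/40 = 3/13
P(Y=2 | obs) = 3/20 / 13/40 = 6/13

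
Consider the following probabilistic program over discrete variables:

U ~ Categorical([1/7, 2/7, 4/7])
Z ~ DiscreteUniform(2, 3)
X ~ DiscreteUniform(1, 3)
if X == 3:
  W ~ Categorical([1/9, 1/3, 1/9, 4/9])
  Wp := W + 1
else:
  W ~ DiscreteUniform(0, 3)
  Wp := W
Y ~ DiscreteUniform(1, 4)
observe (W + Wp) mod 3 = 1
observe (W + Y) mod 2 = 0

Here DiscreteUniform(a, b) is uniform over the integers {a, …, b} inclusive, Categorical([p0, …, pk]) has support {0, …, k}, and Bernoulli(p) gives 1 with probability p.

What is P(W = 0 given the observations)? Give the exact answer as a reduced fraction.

P(W = 0 | obs) = 2/19

Enumerate traces; 48 have nonzero weight after conditioning:
  (U=0, Z=2, X=1, W=2, Y=2) weight 1/672
  (U=0, Z=2, X=1, W=2, Y=4) weight 1/672
  (U=0, Z=2, X=2, W=2, Y=2) weight 1/672
  (U=0, Z=2, X=2, W=2, Y=4) weight 1/672
  (U=0, Z=2, X=3, W=0, Y=2) weight 1/1512
  (U=0, Z=2, X=3, W=0, Y=4) weight 1/1512
  (U=0, Z=2, X=3, W=3, Y=1) weight 1/378
  (U=0, Z=2, X=3, W=3, Y=3) weight 1/378
  … 40 more
Group by W:
  weight(W=0) = 1/54
  weight(W=2) = 1/12
  weight(W=3) = 2/27
Total weight = 1/54 + 1/12 + 2/27 = 19/108
P(W=0 | obs) = 1/54 / 19/108 = 2/19
P(W=2 | obs) = 1/12 / 19/108 = 9/19
P(W=3 | obs) = 2/27 / 19/108 = 8/19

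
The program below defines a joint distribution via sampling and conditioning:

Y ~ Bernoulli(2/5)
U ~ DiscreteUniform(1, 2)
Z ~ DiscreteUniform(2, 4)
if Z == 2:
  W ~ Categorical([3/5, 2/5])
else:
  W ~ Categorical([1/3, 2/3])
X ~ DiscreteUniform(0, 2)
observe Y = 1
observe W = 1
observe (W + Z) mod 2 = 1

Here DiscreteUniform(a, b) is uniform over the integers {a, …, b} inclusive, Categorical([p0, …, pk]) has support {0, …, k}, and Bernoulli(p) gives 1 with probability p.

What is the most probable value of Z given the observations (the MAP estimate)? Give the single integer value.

argmax_v P(Z = v | obs) = 4

Enumerate traces; 12 have nonzero weight after conditioning:
  (Y=1, U=1, Z=2, W=1, X=0) weight 2/225
  (Y=1, U=1, Z=2, W=1, X=1) weight 2/225
  (Y=1, U=1, Z=2, W=1, X=2) weight 2/225
  (Y=1, U=1, Z=4, W=1, X=0) weight 2/135
  (Y=1, U=1, Z=4, W=1, X=1) weight 2/135
  (Y=1, U=1, Z=4, W=1, X=2) weight 2/135
  (Y=1, U=2, Z=2, W=1, X=0) weight 2/225
  (Y=1, U=2, Z=2, W=1, X=1) weight 2/225
  … 4 more
Group by Z:
  weight(Z=2) = 4/75
  weight(Z=4) = 4/45
Total weight = 4/75 + 4/45 = 32/225
P(Z=2 | obs) = 4/75 / 32/225 = 3/8
P(Z=4 | obs) = 4/45 / 32/225 = 5/8
argmax = 4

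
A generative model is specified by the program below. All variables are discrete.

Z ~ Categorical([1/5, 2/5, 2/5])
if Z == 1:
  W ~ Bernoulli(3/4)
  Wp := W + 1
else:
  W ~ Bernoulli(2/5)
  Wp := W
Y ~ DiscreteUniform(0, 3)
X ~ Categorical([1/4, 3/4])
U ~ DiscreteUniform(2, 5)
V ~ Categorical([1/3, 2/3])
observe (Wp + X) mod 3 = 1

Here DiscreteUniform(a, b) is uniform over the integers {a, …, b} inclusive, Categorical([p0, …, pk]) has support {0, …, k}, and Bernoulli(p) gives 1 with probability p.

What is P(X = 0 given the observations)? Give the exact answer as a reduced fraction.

P(X = 0 | obs) = 17/71

Enumerate traces; 160 have nonzero weight after conditioning:
  (Z=0, W=0, Y=0, X=1, U=2, V=0) weight 3/1600
  (Z=0, W=0, Y=0, X=1, U=2, V=1) weight 3/800
  (Z=0, W=0, Y=0, X=1, U=3, V=0) weight 3/1600
  (Z=0, W=0, Y=0, X=1, U=3, V=1) weight 3/800
  (Z=0, W=0, Y=0, X=1, U=4, V=0) weight 3/1600
  (Z=0, W=0, Y=0, X=1, U=4, V=1) weight 3/800
  (Z=0, W=0, Y=0, X=1, U=5, V=0) weight 3/1600
  (Z=0, W=0, Y=0, X=1, U=5, V=1) weight 3/800
  (Z=0, W=1, Y=0, X=0, U=2, V=0) weight 1/2400
  … 151 more
Group by X:
  weight(X=0) = 17/200
  weight(X=1) = 27/100
Total weight = 17/200 + 27/100 = 71/200
P(X=0 | obs) = 17/200 / 71/200 = 17/71
P(X=1 | obs) = 27/100 / 71/200 = 54/71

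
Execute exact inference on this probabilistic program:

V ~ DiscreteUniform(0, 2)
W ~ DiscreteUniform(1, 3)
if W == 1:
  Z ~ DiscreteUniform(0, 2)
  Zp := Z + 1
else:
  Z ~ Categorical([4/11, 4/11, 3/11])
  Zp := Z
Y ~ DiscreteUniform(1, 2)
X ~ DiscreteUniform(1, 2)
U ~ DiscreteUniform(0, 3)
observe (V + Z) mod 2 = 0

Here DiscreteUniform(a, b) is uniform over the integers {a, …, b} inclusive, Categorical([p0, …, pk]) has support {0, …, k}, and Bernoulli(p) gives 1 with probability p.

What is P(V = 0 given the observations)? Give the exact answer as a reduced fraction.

Enumerate traces; 240 have nonzero weight after conditioning:
  (V=0, W=1, Z=0, Y=1, X=1, U=0) weight 1/432
  (V=0, W=1, Z=0, Y=1, X=1, U=1) weight 1/432
  (V=0, W=1, Z=0, Y=1, X=1, U=2) weight 1/432
  (V=0, W=1, Z=0, Y=1, X=1, U=3) weight 1/432
  (V=0, W=1, Z=0, Y=1, X=2, U=0) weight 1/432
  (V=0, W=1, Z=0, Y=1, X=2, U=1) weight 1/432
  (V=0, W=1, Z=0, Y=1, X=2, U=2) weight 1/432
  (V=0, W=1, Z=0, Y=1, X=2, U=3) weight 1/432
  (V=1, W=1, Z=1, Y=1, X=1, U=0) weight 1/432
  (V=2, W=1, Z=0, Y=1, X=1, U=0) weight 1/432
  … 230 more
Group by V:
  weight(V=0) = 64/297
  weight(V=1) = 35/297
  weight(V=2) = 64/297
Total weight = 64/297 + 35/297 + 64/297 = 163/297
P(V=0 | obs) = 64/297 / 163/297 = 64/163
P(V=1 | obs) = 35/297 / 163/297 = 35/163
P(V=2 | obs) = 64/297 / 163/297 = 64/163

P(V = 0 | obs) = 64/163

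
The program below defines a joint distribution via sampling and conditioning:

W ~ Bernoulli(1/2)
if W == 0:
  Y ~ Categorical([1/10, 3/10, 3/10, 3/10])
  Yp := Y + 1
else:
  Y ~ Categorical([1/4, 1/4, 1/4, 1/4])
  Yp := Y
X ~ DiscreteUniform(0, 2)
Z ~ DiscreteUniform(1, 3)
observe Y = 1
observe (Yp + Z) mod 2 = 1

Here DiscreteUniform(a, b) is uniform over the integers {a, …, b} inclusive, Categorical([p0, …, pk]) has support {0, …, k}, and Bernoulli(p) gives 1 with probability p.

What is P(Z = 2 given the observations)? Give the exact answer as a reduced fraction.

P(Z = 2 | obs) = 5/17

Enumerate traces; 9 have nonzero weight after conditioning:
  (W=0, Y=1, X=0, Z=1) weight 1/60
  (W=0, Y=1, X=0, Z=3) weight 1/60
  (W=0, Y=1, X=1, Z=1) weight 1/60
  (W=0, Y=1, X=1, Z=3) weight 1/60
  (W=0, Y=1, X=2, Z=1) weight 1/60
  (W=0, Y=1, X=2, Z=3) weight 1/60
  (W=1, Y=1, X=0, Z=2) weight 1/72
  (W=1, Y=1, X=1, Z=2) weight 1/72
  … 1 more
Group by Z:
  weight(Z=1) = 1/20
  weight(Z=2) = 1/24
  weight(Z=3) = 1/20
Total weight = 1/20 + 1/24 + 1/20 = 17/120
P(Z=1 | obs) = 1/20 / 17/120 = 6/17
P(Z=2 | obs) = 1/24 / 17/120 = 5/17
P(Z=3 | obs) = 1/20 / 17/120 = 6/17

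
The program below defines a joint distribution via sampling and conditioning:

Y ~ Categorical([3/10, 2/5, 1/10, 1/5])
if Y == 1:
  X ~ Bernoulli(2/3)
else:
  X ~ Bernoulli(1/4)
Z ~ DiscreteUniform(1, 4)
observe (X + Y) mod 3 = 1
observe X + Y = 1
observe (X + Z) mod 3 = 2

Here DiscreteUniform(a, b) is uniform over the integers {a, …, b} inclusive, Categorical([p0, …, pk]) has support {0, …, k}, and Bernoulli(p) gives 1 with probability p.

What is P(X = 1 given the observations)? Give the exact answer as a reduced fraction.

Enumerate traces; 3 have nonzero weight after conditioning:
  (Y=0, X=1, Z=1) weight 3/160
  (Y=0, X=1, Z=4) weight 3/160
  (Y=1, X=0, Z=2) weight 1/30
Group by X:
  weight(X=0) = 1/30
  weight(X=1) = 3/80
Total weight = 1/30 + 3/80 = 17/240
P(X=0 | obs) = 1/30 / 17/240 = 8/17
P(X=1 | obs) = 3/80 / 17/240 = 9/17

P(X = 1 | obs) = 9/17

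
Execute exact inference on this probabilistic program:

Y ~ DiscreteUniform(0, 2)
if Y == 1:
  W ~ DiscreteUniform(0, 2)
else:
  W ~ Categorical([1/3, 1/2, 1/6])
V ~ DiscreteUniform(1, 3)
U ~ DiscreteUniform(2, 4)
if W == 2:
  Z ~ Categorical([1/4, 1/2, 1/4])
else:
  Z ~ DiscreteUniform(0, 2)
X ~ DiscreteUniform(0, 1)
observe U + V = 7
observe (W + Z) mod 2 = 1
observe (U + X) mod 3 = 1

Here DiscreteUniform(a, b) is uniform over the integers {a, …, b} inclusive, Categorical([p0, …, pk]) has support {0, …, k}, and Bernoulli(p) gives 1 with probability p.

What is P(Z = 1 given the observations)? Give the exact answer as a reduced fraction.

Enumerate traces; 12 have nonzero weight after conditioning:
  (Y=0, W=0, V=3, U=4, Z=1, X=0) weight 1/486
  (Y=0, W=1, V=3, U=4, Z=0, X=0) weight 1/324
  (Y=0, W=1, V=3, U=4, Z=2, X=0) weight 1/324
  (Y=0, W=2, V=3, U=4, Z=1, X=0) weight 1/648
  (Y=1, W=0, V=3, U=4, Z=1, X=0) weight 1/486
  (Y=1, W=1, V=3, U=4, Z=0, X=0) weight 1/486
  (Y=1, W=1, V=3, U=4, Z=2, X=0) weight 1/486
  (Y=1, W=2, V=3, U=4, Z=1, X=0) weight 1/324
  … 4 more
Group by Z:
  weight(Z=0) = 2/243
  weight(Z=1) = 1/81
  weight(Z=2) = 2/243
Total weight = 2/243 + 1/81 + 2/243 = 7/243
P(Z=0 | obs) = 2/243 / 7/243 = 2/7
P(Z=1 | obs) = 1/81 / 7/243 = 3/7
P(Z=2 | obs) = 2/243 / 7/243 = 2/7

P(Z = 1 | obs) = 3/7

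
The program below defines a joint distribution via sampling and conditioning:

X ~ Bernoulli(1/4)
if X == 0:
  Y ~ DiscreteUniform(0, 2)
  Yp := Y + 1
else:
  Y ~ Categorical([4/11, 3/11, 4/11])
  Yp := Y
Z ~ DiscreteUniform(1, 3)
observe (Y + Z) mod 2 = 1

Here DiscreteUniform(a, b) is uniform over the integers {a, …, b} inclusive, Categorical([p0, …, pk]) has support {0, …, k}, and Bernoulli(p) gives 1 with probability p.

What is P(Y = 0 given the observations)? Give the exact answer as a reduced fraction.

Enumerate traces; 10 have nonzero weight after conditioning:
  (X=0, Y=0, Z=1) weight 1/12
  (X=0, Y=0, Z=3) weight 1/12
  (X=0, Y=1, Z=2) weight 1/12
  (X=0, Y=2, Z=1) weight 1/12
  (X=0, Y=2, Z=3) weight 1/12
  (X=1, Y=0, Z=1) weight 1/33
  (X=1, Y=0, Z=3) weight 1/33
  (X=1, Y=1, Z=2) weight 1/44
  … 2 more
Group by Y:
  weight(Y=0) = 5/22
  weight(Y=1) = 7/66
  weight(Y=2) = 5/22
Total weight = 5/22 + 7/66 + 5/22 = 37/66
P(Y=0 | obs) = 5/22 / 37/66 = 15/37
P(Y=1 | obs) = 7/66 / 37/66 = 7/37
P(Y=2 | obs) = 5/22 / 37/66 = 15/37

P(Y = 0 | obs) = 15/37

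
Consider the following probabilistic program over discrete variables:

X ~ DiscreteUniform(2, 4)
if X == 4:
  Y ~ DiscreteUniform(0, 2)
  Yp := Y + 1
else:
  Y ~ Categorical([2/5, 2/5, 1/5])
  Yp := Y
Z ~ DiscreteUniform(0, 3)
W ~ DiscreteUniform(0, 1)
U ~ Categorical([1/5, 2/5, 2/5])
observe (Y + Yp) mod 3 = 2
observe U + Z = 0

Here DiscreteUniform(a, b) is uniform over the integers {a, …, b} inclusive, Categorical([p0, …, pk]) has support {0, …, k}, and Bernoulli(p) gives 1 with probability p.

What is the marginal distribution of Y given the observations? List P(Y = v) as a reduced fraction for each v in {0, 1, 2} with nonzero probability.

Enumerate traces; 6 have nonzero weight after conditioning:
  (X=2, Y=1, Z=0, W=0, U=0) weight 1/300
  (X=2, Y=1, Z=0, W=1, U=0) weight 1/300
  (X=3, Y=1, Z=0, W=0, U=0) weight 1/300
  (X=3, Y=1, Z=0, W=1, U=0) weight 1/300
  (X=4, Y=2, Z=0, W=0, U=0) weight 1/360
  (X=4, Y=2, Z=0, W=1, U=0) weight 1/360
Group by Y:
  weight(Y=1) = 1/75
  weight(Y=2) = 1/180
Total weight = 1/75 + 1/180 = 17/900
P(Y=1 | obs) = 1/75 / 17/900 = 12/17
P(Y=2 | obs) = 1/180 / 17/900 = 5/17

P(Y=1) = 12/17, P(Y=2) = 5/17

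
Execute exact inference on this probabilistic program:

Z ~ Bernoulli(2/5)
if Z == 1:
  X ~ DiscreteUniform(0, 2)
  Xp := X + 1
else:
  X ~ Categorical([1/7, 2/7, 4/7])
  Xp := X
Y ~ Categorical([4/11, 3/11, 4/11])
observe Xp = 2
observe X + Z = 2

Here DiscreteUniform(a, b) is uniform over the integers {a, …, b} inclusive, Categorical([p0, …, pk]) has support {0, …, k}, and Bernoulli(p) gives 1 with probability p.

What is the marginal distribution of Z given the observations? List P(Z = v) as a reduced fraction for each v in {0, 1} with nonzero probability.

Enumerate traces; 6 have nonzero weight after conditioning:
  (Z=0, X=2, Y=0) weight 48/385
  (Z=0, X=2, Y=1) weight 36/385
  (Z=0, X=2, Y=2) weight 48/385
  (Z=1, X=1, Y=0) weight 8/165
  (Z=1, X=1, Y=1) weight 2/55
  (Z=1, X=1, Y=2) weight 8/165
Group by Z:
  weight(Z=0) = 12/35
  weight(Z=1) = 2/15
Total weight = 12/35 + 2/15 = 10/21
P(Z=0 | obs) = 12/35 / 10/21 = 18/25
P(Z=1 | obs) = 2/15 / 10/21 = 7/25

P(Z=0) = 18/25, P(Z=1) = 7/25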